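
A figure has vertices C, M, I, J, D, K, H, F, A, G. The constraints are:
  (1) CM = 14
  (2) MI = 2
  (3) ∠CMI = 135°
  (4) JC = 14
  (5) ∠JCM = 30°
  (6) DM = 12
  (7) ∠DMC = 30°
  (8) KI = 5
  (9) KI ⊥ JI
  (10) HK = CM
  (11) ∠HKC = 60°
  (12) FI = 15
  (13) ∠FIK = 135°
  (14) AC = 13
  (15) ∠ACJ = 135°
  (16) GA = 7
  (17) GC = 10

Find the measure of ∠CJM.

Step 1: By the law of cosines on triangle JCM: JM² = 14² + 14² − 2·14·14·cos(30°) = 52.52, so JM ≈ 7.25.
Step 2: By the inverse law of cosines on triangle CJM: cos(∠CJM) = (14² + 7.25² − 14²) / (2·14·7.25) = 52.52/202.91 = 0.2588, so ∠CJM = 75°.

Therefore, the measure of angle ∠CJM = 75°.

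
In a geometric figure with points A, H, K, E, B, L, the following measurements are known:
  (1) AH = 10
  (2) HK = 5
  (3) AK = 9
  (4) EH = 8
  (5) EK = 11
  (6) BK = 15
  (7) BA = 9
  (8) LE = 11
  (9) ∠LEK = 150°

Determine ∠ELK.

Step 1: By the law of cosines on triangle LEK: LK² = 11² + 11² − 2·11·11·cos(150°) = 451.58, so LK ≈ 21.25.
Step 2: By the inverse law of cosines on triangle ELK: cos(∠ELK) = (11² + 21.25² − 11²) / (2·11·21.25) = 451.58/467.51 = 0.9659, so ∠ELK = 15°.

Therefore, the measure of angle ∠ELK = 15°.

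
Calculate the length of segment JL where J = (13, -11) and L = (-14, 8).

d = sqrt((-14 - 13)^2 + (8 - -11)^2)
d = sqrt(-27^2 + 19^2)
d = sqrt(729 + 361)
d = sqrt(1090)

sqrt(1090)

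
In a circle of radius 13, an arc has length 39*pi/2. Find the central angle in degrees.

θ = 360 × 39*pi/2 / (2π × 13) = 270° (rearranging arc length formula).

270°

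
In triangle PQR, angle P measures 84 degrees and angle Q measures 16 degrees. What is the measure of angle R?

Let angle R = x. Then 84 + 16 + x = 180.
x = 180 - 100 = 80 degrees.

80 degrees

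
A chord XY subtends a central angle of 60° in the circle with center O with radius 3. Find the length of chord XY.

Drop a perpendicular from the center to the chord, bisecting both the chord and the central angle.
Each half-chord = r sin(θ/2) = 3 sin(30°).
The full chord = 2 × 3 × sin(30°) = 3.

3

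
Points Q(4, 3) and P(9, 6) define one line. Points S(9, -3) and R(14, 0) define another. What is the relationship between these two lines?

Slope of line 1: m1 = (6 - 3)/(9 - 4) = 3/5 = 3/5
Slope of line 2: m2 = (0 - -3)/(14 - 9) = 3/5 = 3/5
Since m1 = m2 = 3/5, the lines are parallel.

Parallel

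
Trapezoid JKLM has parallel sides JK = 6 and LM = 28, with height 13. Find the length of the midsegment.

The midsegment (median) of a trapezoid connects the midpoints of the non-parallel sides.
Its length is the average of the two bases: (6 + 28) / 2 = 17.

17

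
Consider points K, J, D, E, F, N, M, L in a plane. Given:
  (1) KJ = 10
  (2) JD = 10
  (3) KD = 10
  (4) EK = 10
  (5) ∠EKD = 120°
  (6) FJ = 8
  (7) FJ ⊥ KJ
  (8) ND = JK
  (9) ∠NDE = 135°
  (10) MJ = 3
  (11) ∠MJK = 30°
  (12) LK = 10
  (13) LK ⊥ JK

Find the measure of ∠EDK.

Step 1: By the law of cosines on triangle DKE: DE² = 10² + 10² − 2·10·10·cos(120°) = 300, so DE = 10·√3.
Step 2: By the inverse law of cosines on triangle EDK: cos(∠EDK) = ((10·√3)² + 10² − 10²) / (2·10·√3·10) = 300/346.41 = 0.866, so ∠EDK = 30°.

Therefore, the measure of angle ∠EDK = 30°.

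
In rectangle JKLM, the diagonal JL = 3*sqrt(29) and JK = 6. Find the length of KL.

b = sqrt(d^2 - a^2) = sqrt(261 - 36) = sqrt(225) = 15

15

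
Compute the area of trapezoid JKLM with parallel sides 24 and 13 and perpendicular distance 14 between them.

Area = (24 + 13) * 14 / 2 = 518 / 2 = 259

259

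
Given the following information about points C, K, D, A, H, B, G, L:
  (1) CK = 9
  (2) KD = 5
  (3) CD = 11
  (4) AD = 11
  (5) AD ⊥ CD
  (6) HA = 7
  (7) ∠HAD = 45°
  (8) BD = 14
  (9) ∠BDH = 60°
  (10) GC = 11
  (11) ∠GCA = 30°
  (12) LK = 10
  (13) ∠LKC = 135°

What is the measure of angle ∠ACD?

Step 1: By the law of cosines on triangle CDA: CA² = 11² + 11² − 2·11·11·cos(90°) = 242, so CA = 11·√2.
Step 2: By the inverse law of cosines on triangle ACD: cos(∠ACD) = ((11·√2)² + 11² − 11²) / (2·11·√2·11) = 242/342.24 = 0.7071, so ∠ACD = 45°.

Therefore, the measure of angle ∠ACD = 45°.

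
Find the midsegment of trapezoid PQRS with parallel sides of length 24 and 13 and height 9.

midsegment = (24 + 13) / 2 = 37 / 2 = 37/2

37/2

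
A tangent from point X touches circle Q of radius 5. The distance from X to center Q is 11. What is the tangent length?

The tangent, radius, and line from the external point to the center form a right triangle.
The right angle is where the tangent meets the radius.
By the Pythagorean theorem: tangent² + 5² = 11²
tangent² = 121 - 25 = 96
tangent = 4*sqrt(6)

4*sqrt(6)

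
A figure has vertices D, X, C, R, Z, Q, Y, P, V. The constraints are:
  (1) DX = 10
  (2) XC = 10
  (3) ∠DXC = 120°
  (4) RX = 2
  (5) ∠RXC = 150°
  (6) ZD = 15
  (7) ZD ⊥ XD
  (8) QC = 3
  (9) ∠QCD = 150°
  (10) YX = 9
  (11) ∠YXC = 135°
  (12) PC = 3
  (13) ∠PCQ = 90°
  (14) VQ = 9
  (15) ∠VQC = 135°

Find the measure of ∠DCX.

Step 1: By the law of cosines on triangle CXD: CD² = 10² + 10² − 2·10·10·cos(120°) = 300, so CD = 10·√3.
Step 2: By the inverse law of cosines on triangle DCX: cos(∠DCX) = ((10·√3)² + 10² − 10²) / (2·10·√3·10) = 300/346.41 = 0.866, so ∠DCX = 30°.

Therefore, the measure of angle ∠DCX = 30°.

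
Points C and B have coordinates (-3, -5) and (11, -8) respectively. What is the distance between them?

d = sqrt((14)^2 + (-3)^2) = sqrt(205)

sqrt(205)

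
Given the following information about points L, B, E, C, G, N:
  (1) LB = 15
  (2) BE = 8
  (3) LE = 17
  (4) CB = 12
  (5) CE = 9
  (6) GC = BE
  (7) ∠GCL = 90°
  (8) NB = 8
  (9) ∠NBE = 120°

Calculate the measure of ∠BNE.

Step 1: By the law of cosines on triangle NBE: NE² = 8² + 8² − 2·8·8·cos(120°) = 192, so NE = 8·√3.
Step 2: By the inverse law of cosines on triangle BNE: cos(∠BNE) = (8² + (8·√3)² − 8²) / (2·8·8·√3) = 192/221.7 = 0.866, so ∠BNE = 30°.

Therefore, the measure of angle ∠BNE = 30°.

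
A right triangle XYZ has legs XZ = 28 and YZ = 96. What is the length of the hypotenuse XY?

In a right triangle, the square of the hypotenuse equals the sum of the squares of the two legs.
The legs are 28 and 96, so the hypotenuse = sqrt(784 + 9216) = sqrt(10000) = 100.

100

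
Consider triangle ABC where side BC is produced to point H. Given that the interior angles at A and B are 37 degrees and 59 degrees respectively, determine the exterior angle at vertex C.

Exterior angle = 37 + 59 = 96 degrees (exterior angle theorem).

96 degrees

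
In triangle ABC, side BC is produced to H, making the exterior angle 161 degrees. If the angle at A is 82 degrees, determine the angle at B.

angle B = 161 - 82 = 79 degrees (exterior angle theorem).

79 degrees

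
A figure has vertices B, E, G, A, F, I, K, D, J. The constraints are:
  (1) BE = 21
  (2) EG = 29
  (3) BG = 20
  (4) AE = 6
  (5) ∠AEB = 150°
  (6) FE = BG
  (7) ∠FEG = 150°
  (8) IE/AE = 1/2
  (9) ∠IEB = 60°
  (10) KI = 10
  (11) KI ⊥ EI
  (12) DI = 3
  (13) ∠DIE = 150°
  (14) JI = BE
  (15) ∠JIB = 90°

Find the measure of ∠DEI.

From the given relations: IE = 1/2·AE = 1/2·6 = 3.
Step 1: By the law of cosines on triangle EID: ED² = 3² + 3² − 2·3·3·cos(150°) = 33.59, so ED ≈ 5.8.
Step 2: By the inverse law of cosines on triangle DEI: cos(∠DEI) = (5.8² + 3² − 3²) / (2·5.8·3) = 33.59/34.77 = 0.9659, so ∠DEI = 15°.

Therefore, the measure of angle ∠DEI = 15°.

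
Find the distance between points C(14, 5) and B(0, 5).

The horizontal distance is |0 - 14| = 14 and the vertical distance is |5 - 5| = 0.
By the Pythagorean theorem, d = sqrt(14^2 + 0^2) = sqrt(196) = 14.

14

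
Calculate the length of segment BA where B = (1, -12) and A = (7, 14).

d = sqrt((7 - 1)^2 + (14 - -12)^2)
d = sqrt(6^2 + 26^2)
d = sqrt(36 + 676)
d = sqrt(712) = 2*sqrt(178)

2*sqrt(178)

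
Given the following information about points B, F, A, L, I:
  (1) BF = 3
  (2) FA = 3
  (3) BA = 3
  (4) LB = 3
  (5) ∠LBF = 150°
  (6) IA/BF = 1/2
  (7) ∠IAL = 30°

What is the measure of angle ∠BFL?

Step 1: By the law of cosines on triangle FBL: FL² = 3² + 3² − 2·3·3·cos(150°) = 33.59, so FL ≈ 5.8.
Step 2: By the inverse law of cosines on triangle BFL: cos(∠BFL) = (3² + 5.8² − 3²) / (2·3·5.8) = 33.59/34.77 = 0.9659, so ∠BFL = 15°.

Therefore, the measure of angle ∠BFL = 15°.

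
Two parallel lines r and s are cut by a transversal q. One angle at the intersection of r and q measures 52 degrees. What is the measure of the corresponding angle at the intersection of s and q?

Corresponding angles formed by parallel lines and a transversal are equal.
The given angle is 52 degrees.
The corresponding angle = 52 degrees.

52 degrees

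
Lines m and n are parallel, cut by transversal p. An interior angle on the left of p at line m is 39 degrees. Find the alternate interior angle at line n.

Alternate interior angles lie on opposite sides of the transversal, between the parallel lines.
By the alternate interior angle theorem, they are equal: 39 degrees.

39 degrees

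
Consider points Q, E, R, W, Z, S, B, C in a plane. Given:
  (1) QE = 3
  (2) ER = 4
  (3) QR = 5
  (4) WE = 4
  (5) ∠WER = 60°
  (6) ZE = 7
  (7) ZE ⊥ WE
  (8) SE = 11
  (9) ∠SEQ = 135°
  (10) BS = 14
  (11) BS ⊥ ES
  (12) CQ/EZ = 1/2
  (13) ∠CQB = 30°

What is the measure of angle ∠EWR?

Step 1: By the law of cosines on triangle WER: WR² = 4² + 4² − 2·4·4·cos(60°) = 16, so WR = 4.
Step 2: By the inverse law of cosines on triangle EWR: cos(∠EWR) = (4² + 4² − 4²) / (2·4·4) = 16/32 = 0.5, so ∠EWR = 60°.

Therefore, the measure of angle ∠EWR = 60°.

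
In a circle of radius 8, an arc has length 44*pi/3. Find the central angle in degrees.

θ = 360 × 44*pi/3 / (2π × 8) = 330° (rearranging arc length formula).

330°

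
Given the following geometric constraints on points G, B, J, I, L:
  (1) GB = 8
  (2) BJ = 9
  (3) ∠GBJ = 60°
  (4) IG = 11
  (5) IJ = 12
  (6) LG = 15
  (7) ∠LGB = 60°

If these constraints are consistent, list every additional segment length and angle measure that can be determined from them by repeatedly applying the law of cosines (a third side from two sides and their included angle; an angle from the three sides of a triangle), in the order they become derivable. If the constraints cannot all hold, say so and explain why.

The constraints are consistent. Derivable facts, in order:
After 1 step:
- BL = 13
- GJ = √73
After 2 steps:
- ∠BGJ = 65.82°
- ∠BJG = 54.18°
- ∠BLG = 32.2°
- ∠GBL = 87.8°
- ∠GIJ = 43.34°
- ∠GJI = 62.08°
- ∠IGJ = 74.57°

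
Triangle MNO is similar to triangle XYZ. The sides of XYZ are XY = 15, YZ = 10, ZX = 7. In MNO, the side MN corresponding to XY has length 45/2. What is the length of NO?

Since the triangles are similar, the ratio of corresponding sides is constant.
Scale factor k = MN / XY = 45/2 / 15 = 3/2
NO = k * YZ = 3/2 * 10 = 15

15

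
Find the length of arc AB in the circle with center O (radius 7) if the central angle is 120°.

Arc length = 2π(7)(1/3) = 14*pi/3

14*pi/3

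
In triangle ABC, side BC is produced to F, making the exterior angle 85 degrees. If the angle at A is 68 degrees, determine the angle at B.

The exterior angle theorem states that an exterior angle equals the sum of the two non-adjacent interior angles.
So 85 = 68 + angle B, which gives angle B = 85 - 68 = 17 degrees.

17 degrees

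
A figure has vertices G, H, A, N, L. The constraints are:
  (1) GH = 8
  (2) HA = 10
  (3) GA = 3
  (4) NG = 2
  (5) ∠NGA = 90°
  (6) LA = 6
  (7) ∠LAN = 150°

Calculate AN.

Step 1: By the law of cosines on triangle AGN: AN² = 3² + 2² − 2·3·2·cos(90°) = 13, so AN = √13.

Therefore, the length of AN = √13.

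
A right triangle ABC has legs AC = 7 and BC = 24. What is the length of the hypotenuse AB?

By the Pythagorean theorem: AB^2 = AC^2 + BC^2
AB^2 = 7^2 + 24^2 = 49 + 576 = 625
AB = sqrt(625) = 25

25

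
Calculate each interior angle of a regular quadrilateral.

Each interior angle of a regular n-gon is (n - 2) * 180 / n.
For n = 4: (4 - 2) * 180 / 4 = 360/4 = 90 degrees.

90 degrees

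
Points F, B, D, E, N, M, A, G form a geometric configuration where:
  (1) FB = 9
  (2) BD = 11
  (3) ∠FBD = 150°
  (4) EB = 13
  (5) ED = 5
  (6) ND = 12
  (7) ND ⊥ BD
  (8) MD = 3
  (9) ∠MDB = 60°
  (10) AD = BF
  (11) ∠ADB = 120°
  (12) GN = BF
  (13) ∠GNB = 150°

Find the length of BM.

Step 1: By the law of cosines on triangle BDM: BM² = 11² + 3² − 2·11·3·cos(60°) = 97, so BM = √97.

Therefore, the length of BM = √97.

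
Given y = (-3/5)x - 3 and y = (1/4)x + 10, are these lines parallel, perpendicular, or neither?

Slope of line 1: m1 = -3/5
Slope of line 2: m2 = 1/4
m1 != m2 and m1*m2 = -3/20 != -1. Neither.

Neither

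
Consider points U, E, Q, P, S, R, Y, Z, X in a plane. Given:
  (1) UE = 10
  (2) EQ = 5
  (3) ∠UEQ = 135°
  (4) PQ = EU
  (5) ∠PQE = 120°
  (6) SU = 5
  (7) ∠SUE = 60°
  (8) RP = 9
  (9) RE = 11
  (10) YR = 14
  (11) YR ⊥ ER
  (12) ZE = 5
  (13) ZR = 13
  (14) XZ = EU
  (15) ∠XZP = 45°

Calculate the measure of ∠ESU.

Step 1: By the law of cosines on triangle SUE: SE² = 5² + 10² − 2·5·10·cos(60°) = 75, so SE = 5·√3.
Step 2: By the inverse law of cosines on triangle ESU: cos(∠ESU) = ((5·√3)² + 5² − 10²) / (2·5·√3·5) = 0/86.6 = 0, so ∠ESU = 90°.

Therefore, the measure of angle ∠ESU = 90°.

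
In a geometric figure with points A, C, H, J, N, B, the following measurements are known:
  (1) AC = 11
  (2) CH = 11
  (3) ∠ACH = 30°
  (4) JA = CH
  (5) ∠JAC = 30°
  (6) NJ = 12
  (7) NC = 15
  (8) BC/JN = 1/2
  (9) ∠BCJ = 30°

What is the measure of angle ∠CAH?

Step 1: By the law of cosines on triangle ACH: AH² = 11² + 11² − 2·11·11·cos(30°) = 32.42, so AH ≈ 5.69.
Step 2: By the inverse law of cosines on triangle CAH: cos(∠CAH) = (11² + 5.69² − 11²) / (2·11·5.69) = 32.42/125.27 = 0.2588, so ∠CAH = 75°.

Therefore, the measure of angle ∠CAH = 75°.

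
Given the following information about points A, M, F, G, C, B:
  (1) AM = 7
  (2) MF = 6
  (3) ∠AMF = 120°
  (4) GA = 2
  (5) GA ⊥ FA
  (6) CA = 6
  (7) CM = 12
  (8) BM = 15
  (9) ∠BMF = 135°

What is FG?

Step 1: By the law of cosines on triangle FMA: FA² = 6² + 7² − 2·6·7·cos(120°) = 127, so FA = √127.
Step 2: By the law of cosines on triangle FAG: FG² = √127² + 2² − 2·√127·2·cos(90°) = 131, so FG = √131.

Therefore, the length of FG = √131.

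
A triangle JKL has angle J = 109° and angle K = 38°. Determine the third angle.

The interior angles sum to 180°: angle L = 180 - 109 - 38 = 33°.
The triangle is obtuse (angles 109°, 38°, 33°).

33 degrees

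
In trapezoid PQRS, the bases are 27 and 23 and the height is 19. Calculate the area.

Area = (27 + 23) * 19 / 2 = 950 / 2 = 475

475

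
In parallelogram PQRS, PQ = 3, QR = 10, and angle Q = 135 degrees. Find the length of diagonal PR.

The diagonal of a parallelogram can be found by treating two adjacent sides and the diagonal as a triangle.
Applying the law of cosines with sides 3, 10 and included angle 135°:
d^2 = 9 + 100 - 60*cos(135°) = 30*sqrt(2) + 109
d = sqrt(30*sqrt(2) + 109)

sqrt(30*sqrt(2) + 109)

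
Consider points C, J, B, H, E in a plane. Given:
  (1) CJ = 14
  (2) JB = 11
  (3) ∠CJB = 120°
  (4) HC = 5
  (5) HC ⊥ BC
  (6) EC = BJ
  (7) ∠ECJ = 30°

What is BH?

Step 1: By the law of cosines on triangle BJC: BC² = 11² + 14² − 2·11·14·cos(120°) = 471, so BC ≈ 21.7.
Step 2: By the law of cosines on triangle BCH: BH² = 21.7² + 5² − 2·21.7·5·cos(90°) = 496, so BH = 4·√31.

Therefore, the length of BH = 4·√31.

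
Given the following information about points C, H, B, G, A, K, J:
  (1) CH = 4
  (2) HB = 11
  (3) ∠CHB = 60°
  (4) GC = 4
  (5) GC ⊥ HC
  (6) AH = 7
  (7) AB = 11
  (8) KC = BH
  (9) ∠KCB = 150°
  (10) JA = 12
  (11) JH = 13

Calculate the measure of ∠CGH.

Step 1: By the law of cosines on triangle GCH: GH² = 4² + 4² − 2·4·4·cos(90°) = 32, so GH = 4·√2.
Step 2: By the inverse law of cosines on triangle CGH: cos(∠CGH) = (4² + (4·√2)² − 4²) / (2·4·4·√2) = 32/45.25 = 0.7071, so ∠CGH = 45°.

Therefore, the measure of angle ∠CGH = 45°.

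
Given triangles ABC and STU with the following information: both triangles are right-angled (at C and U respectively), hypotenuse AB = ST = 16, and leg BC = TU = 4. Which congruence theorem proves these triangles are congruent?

Consider the given information: both triangles are right-angled (at C and U respectively), hypotenuse AB = ST = 16, and leg BC = TU = 4
This is not SSS or ASA: SSS requires all three pairs of sides, but we don't have that. ASA requires two angles and the side between them.
The correct criterion is HL. The hypotenuse and one leg of two right triangles are equal (Hypotenuse-Leg).

HL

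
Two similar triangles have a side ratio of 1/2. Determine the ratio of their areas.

The ratio of areas of similar triangles equals the square of the side ratio.
Side ratio = 1:2
Area ratio = (1/2)^2 = 1/4 = 1:4

1:4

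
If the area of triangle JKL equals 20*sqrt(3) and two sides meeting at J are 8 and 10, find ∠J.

sin(C) = 2 * 20*sqrt(3) / (8 * 10) = sqrt(3)/2, so C = arcsin(sqrt(3)/2) = 60°.
Since sin(180° - C) = sin(C), the obtuse angle 120° gives the same area, so C = 60° or C = 120°.

60° or 120°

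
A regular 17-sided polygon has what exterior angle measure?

Each exterior angle of a regular n-gon is 360 / n.
For n = 17: 360 / 17 = 360/17 degrees.

360/17 degrees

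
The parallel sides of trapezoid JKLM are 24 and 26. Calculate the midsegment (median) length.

midsegment = (24 + 26) / 2 = 50 / 2 = 25

25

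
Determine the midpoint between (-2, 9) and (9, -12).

M = ((x₁ + x₂)/2, (y₁ + y₂)/2)
= ((-2 + 9)/2, (9 + -12)/2)
= (7/2, -3/2) = (7/2, -3/2)

(7/2, -3/2)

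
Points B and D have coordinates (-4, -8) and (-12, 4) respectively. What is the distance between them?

d = sqrt((-8)^2 + (12)^2) = sqrt(208) = 4*sqrt(13)

4*sqrt(13)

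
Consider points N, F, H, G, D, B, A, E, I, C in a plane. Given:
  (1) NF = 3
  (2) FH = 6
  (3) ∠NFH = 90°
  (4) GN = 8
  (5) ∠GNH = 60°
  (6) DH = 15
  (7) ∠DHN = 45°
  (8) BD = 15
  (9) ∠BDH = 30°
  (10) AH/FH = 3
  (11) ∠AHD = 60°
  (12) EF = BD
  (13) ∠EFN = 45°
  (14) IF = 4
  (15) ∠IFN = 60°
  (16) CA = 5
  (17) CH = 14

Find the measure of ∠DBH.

Step 1: By the law of cosines on triangle BDH: BH² = 15² + 15² − 2·15·15·cos(30°) = 60.29, so BH ≈ 7.76.
Step 2: By the inverse law of cosines on triangle DBH: cos(∠DBH) = (15² + 7.76² − 15²) / (2·15·7.76) = 60.29/232.94 = 0.2588, so ∠DBH = 75°.

Therefore, the measure of angle ∠DBH = 75°.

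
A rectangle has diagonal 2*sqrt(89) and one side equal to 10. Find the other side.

The diagonal of a rectangle forms a right triangle with the two sides.
Rearranging the Pythagorean theorem: missing side = sqrt(d^2 - known^2).
= sqrt(356 - 100) = sqrt(256) = 16.

16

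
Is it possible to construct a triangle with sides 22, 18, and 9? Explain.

Yes.
The triangle inequality requires that the sum of any two sides exceeds the third.
Here 9 + 18 = 27 > 22, so the condition is met.

Yes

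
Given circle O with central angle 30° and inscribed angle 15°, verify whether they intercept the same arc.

By the inscribed angle theorem, if both angles subtend the same arc, the inscribed angle must be half the central angle.
Half of 30° = 15°, which equals the given inscribed angle of 15°.
Therefore, yes, they correspond to the same arc.

Yes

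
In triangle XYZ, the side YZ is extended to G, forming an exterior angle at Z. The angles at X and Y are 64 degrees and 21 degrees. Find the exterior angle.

By the exterior angle theorem, an exterior angle of a triangle equals the sum of the two remote interior angles.
Exterior angle = angle X + angle Y
Exterior angle = 64 + 21 = 85 degrees

85 degrees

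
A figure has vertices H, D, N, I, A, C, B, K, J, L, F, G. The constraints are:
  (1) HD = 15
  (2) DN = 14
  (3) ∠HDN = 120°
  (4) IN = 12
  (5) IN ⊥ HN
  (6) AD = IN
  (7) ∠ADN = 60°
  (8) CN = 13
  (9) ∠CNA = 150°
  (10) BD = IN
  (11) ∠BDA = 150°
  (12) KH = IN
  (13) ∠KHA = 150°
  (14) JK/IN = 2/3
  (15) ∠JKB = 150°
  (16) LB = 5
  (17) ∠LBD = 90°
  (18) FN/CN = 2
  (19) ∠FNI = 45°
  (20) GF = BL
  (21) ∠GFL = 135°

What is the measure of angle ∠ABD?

From the given relations: BD = IN = 12; AD = IN = 12.
Step 1: By the law of cosines on triangle BDA: BA² = 12² + 12² − 2·12·12·cos(150°) = 537.42, so BA ≈ 23.18.
Step 2: By the inverse law of cosines on triangle ABD: cos(∠ABD) = (23.18² + 12² − 12²) / (2·23.18·12) = 537.42/556.37 = 0.9659, so ∠ABD = 15°.

Therefore, the measure of angle ∠ABD = 15°.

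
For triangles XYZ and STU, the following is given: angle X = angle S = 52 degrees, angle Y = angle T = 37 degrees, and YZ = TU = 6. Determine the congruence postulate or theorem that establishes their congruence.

The given information provides:
angle X = angle S = 52 degrees, angle Y = angle T = 37 degrees, and YZ = TU = 6
This matches the AAS congruence theorem.
Two pairs of corresponding angles and a non-included side are equal (Angle-Angle-Side).

AAS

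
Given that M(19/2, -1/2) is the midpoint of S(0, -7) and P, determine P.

Using the midpoint formula: M = ((x1 + x2)/2, (y1 + y2)/2)
We know M = (19/2, -1/2) and S = (0, -7)
For x: 19/2 = (0 + x2)/2, so x2 = 2*19/2 - 0 = 19
For y: -1/2 = (-7 + y2)/2, so y2 = 2*-1/2 - -7 = 6
P = (19, 6)

(19, 6)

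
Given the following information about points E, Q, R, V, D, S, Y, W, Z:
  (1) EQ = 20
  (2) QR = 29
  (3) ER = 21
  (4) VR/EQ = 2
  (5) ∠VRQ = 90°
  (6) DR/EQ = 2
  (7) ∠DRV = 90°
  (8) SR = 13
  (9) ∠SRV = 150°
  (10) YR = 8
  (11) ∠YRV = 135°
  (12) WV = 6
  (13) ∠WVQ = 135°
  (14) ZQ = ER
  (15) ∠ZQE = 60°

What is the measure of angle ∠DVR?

From the given relations: VR = 2·EQ = 2·20 = 40; DR = 2·EQ = 2·20 = 40.
Step 1: By the law of cosines on triangle VRD: VD² = 40² + 40² − 2·40·40·cos(90°) = 3200, so VD ≈ 56.57.
Step 2: By the inverse law of cosines on triangle DVR: cos(∠DVR) = (56.57² + 40² − 40²) / (2·56.57·40) = 3200/4525.48 = 0.7071, so ∠DVR = 45°.

Therefore, the measure of angle ∠DVR = 45°.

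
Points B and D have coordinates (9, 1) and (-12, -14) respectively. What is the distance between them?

d = sqrt((-21)^2 + (-15)^2) = sqrt(666) = 3*sqrt(74)

3*sqrt(74)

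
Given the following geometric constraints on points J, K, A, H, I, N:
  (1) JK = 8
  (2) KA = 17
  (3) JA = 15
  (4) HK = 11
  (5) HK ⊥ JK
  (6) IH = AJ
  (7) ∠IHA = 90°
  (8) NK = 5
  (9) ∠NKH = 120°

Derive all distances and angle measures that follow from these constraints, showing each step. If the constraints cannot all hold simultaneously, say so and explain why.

The constraints are consistent.

From the given relations:
  IH = AJ = 15

Step 1: From JK = 8, KH = 11, and ∠JKH = 90°, by the law of cosines:
  JH² = JK² + KH² - 2·JK·KH·cos(90°) = 64 + 121 - 0 = 185
  JH = √185

Step 2: From HK = 11, KN = 5, and ∠HKN = 120°, by the law of cosines:
  HN² = HK² + KN² - 2·HK·KN·cos(120°) = 121 + 25 + 55 = 201
  HN ≈ 14.18

Step 3: From JA = 15, JK = 8, AK = 17, by the inverse law of cosines:
  cos(∠AJK) = (JA² + JK² - AK²) / (2·JA·JK)
  ∠AJK = 90°

Step 4: From KA = 17, KJ = 8, AJ = 15, by the inverse law of cosines:
  cos(∠AKJ) = (KA² + KJ² - AJ²) / (2·KA·KJ)
  ∠AKJ = 61.93°

Step 5: From AJ = 15, AK = 17, JK = 8, by the inverse law of cosines:
  cos(∠JAK) = (AJ² + AK² - JK²) / (2·AJ·AK)
  ∠JAK = 28.07°

Step 6: From JH = √185, JK = 8, HK = 11, by the inverse law of cosines:
  cos(∠HJK) = (JH² + JK² - HK²) / (2·JH·JK)
  ∠HJK = 53.97°

Step 7: From HJ = √185, HK = 11, JK = 8, by the inverse law of cosines:
  cos(∠JHK) = (HJ² + HK² - JK²) / (2·HJ·HK)
  ∠JHK = 36.03°

Step 8: From HK = 11, HN = 14.18, KN = 5, by the inverse law of cosines:
  cos(∠KHN) = (HK² + HN² - KN²) / (2·HK·HN)
  ∠KHN = 17.78°

Step 9: From NH = 14.18, NK = 5, HK = 11, by the inverse law of cosines:
  cos(∠HNK) = (NH² + NK² - HK²) / (2·NH·NK)
  ∠HNK = 42.22°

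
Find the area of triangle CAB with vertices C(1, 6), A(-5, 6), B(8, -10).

Using the Shoelace formula for a triangle:
Area = (1/2)|x0(y1 - y2) + x1(y2 - y0) + x2(y0 - y1)|
Area = (1/2)|1(6 - -10) + -5(-10 - 6) + 8(6 - 6)|
Area = (1/2)|16 + 80 + 0|
Area = (1/2)|96|
Area = (1/2)(96)
Area = 48

48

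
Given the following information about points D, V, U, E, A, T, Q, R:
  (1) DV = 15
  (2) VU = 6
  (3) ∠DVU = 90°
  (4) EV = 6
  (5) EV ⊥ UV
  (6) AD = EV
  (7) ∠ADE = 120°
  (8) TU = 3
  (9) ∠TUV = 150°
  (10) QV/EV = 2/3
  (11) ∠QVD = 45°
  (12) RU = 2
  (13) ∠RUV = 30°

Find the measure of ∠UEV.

Step 1: By the law of cosines on triangle EVU: EU² = 6² + 6² − 2·6·6·cos(90°) = 72, so EU = 6·√2.
Step 2: By the inverse law of cosines on triangle UEV: cos(∠UEV) = ((6·√2)² + 6² − 6²) / (2·6·√2·6) = 72/101.82 = 0.7071, so ∠UEV = 45°.

Therefore, the measure of angle ∠UEV = 45°.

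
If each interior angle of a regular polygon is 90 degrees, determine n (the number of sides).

Each interior angle of a regular n-gon is (n - 2) * 180 / n.
Setting this equal to 90:
(n - 2) * 180 / n = 90
Each exterior angle = 180 - 90 = 90 degrees.
Since exterior angles sum to 360: n = 360 / 90 = 4.

4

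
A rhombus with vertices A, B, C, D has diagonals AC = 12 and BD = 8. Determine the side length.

In a rhombus, the diagonals bisect each other perpendicularly, creating four congruent right triangles.
Each triangle has legs 6 (half of 12) and 4 (half of 8).
The hypotenuse of each right triangle is a side of the rhombus:
side = sqrt(6^2 + 4^2) = sqrt(52) = 2*sqrt(13)

2*sqrt(13)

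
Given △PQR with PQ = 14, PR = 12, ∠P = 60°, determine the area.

When two sides and the included angle are known, the area formula is (1/2)ab sin(C).
The height from one side to the opposite vertex is 12 sin(60°) = 6*sqrt(3).
Area = (1/2) * 14 * 6*sqrt(3) = 42*sqrt(3).

42*sqrt(3)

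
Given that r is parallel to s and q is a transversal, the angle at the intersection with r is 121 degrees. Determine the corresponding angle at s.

When a transversal crosses parallel lines, angles in the same position at each intersection are called corresponding angles.
These are always equal, so the answer is 121 degrees.

121 degrees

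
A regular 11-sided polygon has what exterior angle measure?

Each exterior angle of a regular n-gon is 360 / n.
For n = 11: 360 / 11 = 360/11 degrees.

360/11 degrees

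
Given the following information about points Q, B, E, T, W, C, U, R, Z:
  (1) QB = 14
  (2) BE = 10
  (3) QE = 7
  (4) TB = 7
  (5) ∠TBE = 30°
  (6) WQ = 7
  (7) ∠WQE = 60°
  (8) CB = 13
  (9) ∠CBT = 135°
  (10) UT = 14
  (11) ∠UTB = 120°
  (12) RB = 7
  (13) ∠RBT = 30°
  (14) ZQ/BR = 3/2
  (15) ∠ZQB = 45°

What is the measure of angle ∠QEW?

Step 1: By the law of cosines on triangle EQW: EW² = 7² + 7² − 2·7·7·cos(60°) = 49, so EW = 7.
Step 2: By the inverse law of cosines on triangle QEW: cos(∠QEW) = (7² + 7² − 7²) / (2·7·7) = 49/98 = 0.5, so ∠QEW = 60°.

Therefore, the measure of angle ∠QEW = 60°.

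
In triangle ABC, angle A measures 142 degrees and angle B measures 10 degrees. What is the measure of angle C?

angle C = 180 - 142 - 10 = 28 degrees.

28 degrees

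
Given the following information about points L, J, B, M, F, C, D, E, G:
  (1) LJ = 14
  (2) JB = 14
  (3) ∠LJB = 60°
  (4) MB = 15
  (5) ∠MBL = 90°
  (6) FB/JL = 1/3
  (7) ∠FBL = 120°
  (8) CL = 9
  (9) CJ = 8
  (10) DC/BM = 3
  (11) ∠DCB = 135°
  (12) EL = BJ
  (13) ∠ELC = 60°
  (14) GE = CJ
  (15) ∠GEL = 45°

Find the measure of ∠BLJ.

Step 1: By the law of cosines on triangle LJB: LB² = 14² + 14² − 2·14·14·cos(60°) = 196, so LB = 14.
Step 2: By the inverse law of cosines on triangle BLJ: cos(∠BLJ) = (14² + 14² − 14²) / (2·14·14) = 196/392 = 0.5, so ∠BLJ = 60°.

Therefore, the measure of angle ∠BLJ = 60°.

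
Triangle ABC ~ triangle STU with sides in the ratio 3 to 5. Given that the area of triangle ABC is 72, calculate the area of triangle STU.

For similar figures, the area ratio equals the square of the side ratio.
Side ratio (ABC to STU) = 3:5, so area ratio = 3^2:5^2 = 9:25.
If the area of ABC is 72, then the area of STU = 72 * (25/9) = 200.

200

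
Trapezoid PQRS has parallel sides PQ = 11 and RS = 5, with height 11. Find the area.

Area of a trapezoid = (base1 + base2) * height / 2
Area = (11 + 5) * 11 / 2
Area = 16 * 11 / 2
Area = 176 / 2
Area = 88

88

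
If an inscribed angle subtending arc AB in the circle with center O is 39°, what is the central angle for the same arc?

The inscribed angle theorem states that a central angle is always twice any inscribed angle that subtends the same arc.
Since the inscribed angle is 39°, the central angle = 2 × 39° = 78°.

78°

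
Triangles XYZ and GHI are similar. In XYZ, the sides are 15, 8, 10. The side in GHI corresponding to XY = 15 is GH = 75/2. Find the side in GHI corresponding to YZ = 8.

Similar triangles have proportional sides. Setting up the proportion:
GH / XY = HI / YZ
75/2 / 15 = HI / 8
HI = 8 * 75/2 / 15 = 20.

20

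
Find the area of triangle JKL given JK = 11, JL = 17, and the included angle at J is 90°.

When two sides and the included angle are known, the area formula is (1/2)ab sin(C).
The height from one side to the opposite vertex is 17 sin(90°) = 17.
Area = (1/2) * 11 * 17 = 187/2.

187/2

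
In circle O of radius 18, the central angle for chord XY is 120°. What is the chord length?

Chord length = 2r sin(θ/2)
= 2 × 18 × sin(120°/2)
= 2 × 18 × sin(60°)
= 18*sqrt(3)

18*sqrt(3)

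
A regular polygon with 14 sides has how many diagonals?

The number of diagonals in an n-gon is n(n - 3)/2.
For n = 14: 14(14 - 3)/2 = 14 × 11 / 2 = 77.

77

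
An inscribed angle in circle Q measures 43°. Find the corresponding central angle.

Central angle = 2 × 43° = 86° (inscribed angle theorem).

86°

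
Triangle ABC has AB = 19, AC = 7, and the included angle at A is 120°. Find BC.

Law of cosines: BC^2 = 19^2 + 7^2 - 2(19)(7)cos(120°) = 543, so BC = sqrt(543).

sqrt(543)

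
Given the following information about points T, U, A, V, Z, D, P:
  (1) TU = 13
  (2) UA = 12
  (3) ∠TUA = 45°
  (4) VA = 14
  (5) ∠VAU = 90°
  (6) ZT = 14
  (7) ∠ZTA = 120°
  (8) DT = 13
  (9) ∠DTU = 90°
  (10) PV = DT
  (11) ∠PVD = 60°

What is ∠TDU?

Step 1: By the law of cosines on triangle DTU: DU² = 13² + 13² − 2·13·13·cos(90°) = 338, so DU = 13·√2.
Step 2: By the inverse law of cosines on triangle TDU: cos(∠TDU) = (13² + (13·√2)² − 13²) / (2·13·13·√2) = 338/478 = 0.7071, so ∠TDU = 45°.

Therefore, the measure of angle ∠TDU = 45°.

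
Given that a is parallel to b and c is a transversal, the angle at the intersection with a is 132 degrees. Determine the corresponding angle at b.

When a transversal crosses parallel lines, angles in the same position at each intersection are called corresponding angles.
These are always equal, so the answer is 132 degrees.

132 degrees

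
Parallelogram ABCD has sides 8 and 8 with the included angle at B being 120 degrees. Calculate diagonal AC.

Using the law of cosines:
d^2 = 8^2 + 8^2 - 2(8)(8)cos(120 degrees)
d^2 = 64 + 64 - 128*-1/2
d^2 = 192
d = 8*sqrt(3)

8*sqrt(3)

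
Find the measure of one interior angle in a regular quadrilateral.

Each interior angle of a regular n-gon is (n - 2) * 180 / n.
For n = 4: (4 - 2) * 180 / 4 = 360/4 = 90 degrees.

90 degrees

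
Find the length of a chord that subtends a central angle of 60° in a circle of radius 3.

Chord length = 2r sin(θ/2)
= 2 × 3 × sin(60°/2)
= 2 × 3 × sin(30°)
= 3

3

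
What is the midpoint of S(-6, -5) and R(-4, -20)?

The midpoint is the average of the coordinates:
x: (-6 + -4)/2 = -5
y: (-5 + -20)/2 = -25/2
Midpoint = (-5, -25/2)

(-5, -25/2)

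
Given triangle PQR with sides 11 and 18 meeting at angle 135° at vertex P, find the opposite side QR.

When two sides and the included angle are known, the law of cosines gives the third side.
c^2 = a^2 + b^2 - 2ab cos(C) generalizes the Pythagorean theorem to non-right triangles.
Here: QR^2 = 121 + 324 - 396*(-sqrt(2)/2) = 198*sqrt(2) + 445
QR = sqrt(198*sqrt(2) + 445)

sqrt(198*sqrt(2) + 445)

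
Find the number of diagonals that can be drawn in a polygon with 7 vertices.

Total line segments between 7 vertices = C(7,2) = 21.
Subtract the 7 sides: 21 - 7 = 14 diagonals.

14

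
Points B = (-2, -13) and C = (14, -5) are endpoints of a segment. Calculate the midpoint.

The midpoint is the point halfway along the segment.
Move half the horizontal distance: -2 + (14 - -2)/2 = -2 + 16/2 = 6
Move half the vertical distance: -13 + (-5 - -13)/2 = -13 + 8/2 = -9
Midpoint = (6, -9)

(6, -9)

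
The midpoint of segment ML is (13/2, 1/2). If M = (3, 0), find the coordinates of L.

Using the midpoint formula: M = ((x1 + x2)/2, (y1 + y2)/2)
We know M = (13/2, 1/2) and M = (3, 0)
For x: 13/2 = (3 + x2)/2, so x2 = 2*13/2 - 3 = 10
For y: 1/2 = (0 + y2)/2, so y2 = 2*1/2 - 0 = 1
L = (10, 1)

(10, 1)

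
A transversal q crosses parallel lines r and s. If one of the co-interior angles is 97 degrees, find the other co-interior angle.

Co-interior (same-side interior) angles are between the parallel lines on the same side of the transversal.
Unlike corresponding or alternate interior angles, they are supplementary rather than equal.
So the angle = 180 - 97 = 83 degrees.

83 degrees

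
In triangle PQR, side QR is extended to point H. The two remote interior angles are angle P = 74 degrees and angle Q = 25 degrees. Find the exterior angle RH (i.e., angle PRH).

By the exterior angle theorem, an exterior angle of a triangle equals the sum of the two remote interior angles.
Exterior angle = angle P + angle Q
Exterior angle = 74 + 25 = 99 degrees

99 degrees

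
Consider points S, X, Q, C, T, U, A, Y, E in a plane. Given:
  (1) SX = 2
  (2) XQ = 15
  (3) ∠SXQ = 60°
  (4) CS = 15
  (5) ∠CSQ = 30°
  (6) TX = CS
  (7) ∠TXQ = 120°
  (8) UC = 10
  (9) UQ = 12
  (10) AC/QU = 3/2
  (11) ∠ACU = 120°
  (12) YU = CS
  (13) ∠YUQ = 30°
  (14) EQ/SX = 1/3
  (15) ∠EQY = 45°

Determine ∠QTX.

From the given relations: TX = CS = 15.
Step 1: By the law of cosines on triangle TXQ: TQ² = 15² + 15² − 2·15·15·cos(120°) = 675, so TQ = 15·√3.
Step 2: By the inverse law of cosines on triangle QTX: cos(∠QTX) = ((15·√3)² + 15² − 15²) / (2·15·√3·15) = 675/779.42 = 0.866, so ∠QTX = 30°.

Therefore, the measure of angle ∠QTX = 30°.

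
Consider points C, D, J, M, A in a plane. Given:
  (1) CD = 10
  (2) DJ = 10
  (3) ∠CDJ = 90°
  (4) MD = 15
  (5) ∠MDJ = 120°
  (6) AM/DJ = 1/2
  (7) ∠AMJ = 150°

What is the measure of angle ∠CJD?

Step 1: By the law of cosines on triangle JDC: JC² = 10² + 10² − 2·10·10·cos(90°) = 200, so JC = 10·√2.
Step 2: By the inverse law of cosines on triangle CJD: cos(∠CJD) = ((10·√2)² + 10² − 10²) / (2·10·√2·10) = 200/282.84 = 0.7071, so ∠CJD = 45°.

Therefore, the measure of angle ∠CJD = 45°.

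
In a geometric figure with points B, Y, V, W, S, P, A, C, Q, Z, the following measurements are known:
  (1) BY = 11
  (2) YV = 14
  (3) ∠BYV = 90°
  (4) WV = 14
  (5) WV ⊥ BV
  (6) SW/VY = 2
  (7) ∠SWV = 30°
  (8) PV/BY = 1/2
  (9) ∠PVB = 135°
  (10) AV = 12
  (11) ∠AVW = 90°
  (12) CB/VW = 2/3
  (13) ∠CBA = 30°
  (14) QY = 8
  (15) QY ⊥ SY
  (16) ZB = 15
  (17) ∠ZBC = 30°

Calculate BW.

Step 1: By the law of cosines on triangle BYV: BV² = 11² + 14² − 2·11·14·cos(90°) = 317, so BV ≈ 17.8.
Step 2: By the law of cosines on triangle BVW: BW² = 17.8² + 14² − 2·17.8·14·cos(90°) = 513, so BW = 3·√57.

Therefore, the length of BW = 3·√57.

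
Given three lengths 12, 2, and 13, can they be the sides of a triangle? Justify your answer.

Check all three triangle inequalities:
12 + 2 = 14 > 13 ✓
12 + 13 = 25 > 2 ✓
2 + 13 = 15 > 12 ✓
All conditions hold, so these sides form a valid triangle.

Yes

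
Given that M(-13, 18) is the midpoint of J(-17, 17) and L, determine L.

Using the midpoint formula: M = ((x1 + x2)/2, (y1 + y2)/2)
We know M = (-13, 18) and J = (-17, 17)
For x: -13 = (-17 + x2)/2, so x2 = 2*-13 - -17 = -9
For y: 18 = (17 + y2)/2, so y2 = 2*18 - 17 = 19
L = (-9, 19)

(-9, 19)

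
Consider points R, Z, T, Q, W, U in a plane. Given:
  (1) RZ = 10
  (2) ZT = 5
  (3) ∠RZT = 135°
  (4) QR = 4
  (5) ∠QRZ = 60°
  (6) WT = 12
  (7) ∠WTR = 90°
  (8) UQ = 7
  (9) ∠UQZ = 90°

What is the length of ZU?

Step 1: By the law of cosines on triangle ZRQ: ZQ² = 10² + 4² − 2·10·4·cos(60°) = 76, so ZQ = 2·√19.
Step 2: By the law of cosines on triangle ZQU: ZU² = (2·√19)² + 7² − 2·2·√19·7·cos(90°) = 125, so ZU = 5·√5.

Therefore, the length of ZU = 5·√5.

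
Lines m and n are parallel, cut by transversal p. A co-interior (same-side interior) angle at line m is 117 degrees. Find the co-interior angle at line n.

Co-interior angles (same-side interior) formed by parallel lines and a transversal are supplementary (sum to 180 degrees).
The given angle is 117 degrees.
The co-interior angle = 180 - 117 = 63 degrees.

63 degrees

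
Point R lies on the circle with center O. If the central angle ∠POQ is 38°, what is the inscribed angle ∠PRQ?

An inscribed angle intercepts an arc from a point on the circle, while the central angle intercepts the same arc from the center.
The inscribed angle is always half the central angle: 38° / 2 = 19°.

19°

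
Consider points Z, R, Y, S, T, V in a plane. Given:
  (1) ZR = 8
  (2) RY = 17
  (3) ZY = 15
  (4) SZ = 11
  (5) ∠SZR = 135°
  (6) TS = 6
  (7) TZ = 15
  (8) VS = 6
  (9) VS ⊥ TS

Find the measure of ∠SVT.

Step 1: By the law of cosines on triangle VST: VT² = 6² + 6² − 2·6·6·cos(90°) = 72, so VT = 6·√2.
Step 2: By the inverse law of cosines on triangle SVT: cos(∠SVT) = (6² + (6·√2)² − 6²) / (2·6·6·√2) = 72/101.82 = 0.7071, so ∠SVT = 45°.

Therefore, the measure of angle ∠SVT = 45°.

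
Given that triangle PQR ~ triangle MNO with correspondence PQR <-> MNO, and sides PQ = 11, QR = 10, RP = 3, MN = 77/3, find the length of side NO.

Similar triangles have proportional sides. Setting up the proportion:
MN / PQ = NO / QR
77/3 / 11 = NO / 10
NO = 10 * 77/3 / 11 = 70/3.

70/3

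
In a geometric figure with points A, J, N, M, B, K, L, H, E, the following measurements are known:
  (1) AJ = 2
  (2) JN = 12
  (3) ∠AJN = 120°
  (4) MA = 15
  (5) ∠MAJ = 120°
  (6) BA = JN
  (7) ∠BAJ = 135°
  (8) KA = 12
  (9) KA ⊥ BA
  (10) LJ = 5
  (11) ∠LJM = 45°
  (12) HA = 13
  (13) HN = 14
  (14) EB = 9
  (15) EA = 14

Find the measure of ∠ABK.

From the given relations: BA = JN = 12.
Step 1: By the law of cosines on triangle BAK: BK² = 12² + 12² − 2·12·12·cos(90°) = 288, so BK = 12·√2.
Step 2: By the inverse law of cosines on triangle ABK: cos(∠ABK) = (12² + (12·√2)² − 12²) / (2·12·12·√2) = 288/407.29 = 0.7071, so ∠ABK = 45°.

Therefore, the measure of angle ∠ABK = 45°.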